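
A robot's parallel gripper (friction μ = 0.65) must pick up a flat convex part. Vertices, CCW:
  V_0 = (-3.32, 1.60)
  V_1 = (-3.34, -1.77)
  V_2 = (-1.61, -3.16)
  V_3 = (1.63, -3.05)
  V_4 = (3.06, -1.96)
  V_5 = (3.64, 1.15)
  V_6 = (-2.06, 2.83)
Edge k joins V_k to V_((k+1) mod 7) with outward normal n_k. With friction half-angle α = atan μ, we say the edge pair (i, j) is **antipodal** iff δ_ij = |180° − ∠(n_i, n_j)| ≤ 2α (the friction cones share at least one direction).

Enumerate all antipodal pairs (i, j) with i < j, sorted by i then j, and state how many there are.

count = 9; pairs: (0,3), (0,4), (1,4), (1,5), (2,5), (2,6), (3,5), (3,6), (4,6)

α = atan 0.65 = 33.02°;  2α = 66.05°
n_0 = (-1.0000, +0.0059)
n_1 = (-0.6263, -0.7795)
n_2 = (+0.0339, -0.9994)
n_3 = (+0.6062, -0.7953)
n_4 = (+0.9831, -0.1833)
n_5 = (+0.2827, +0.9592)
n_6 = (-0.6985, +0.7156)
  (0,1): δ = 128.44°  ·
  (0,2): δ = 87.72°  ·
  (0,3): δ = 52.34°  ✓
  (0,4): δ = 10.22°  ✓
  (0,5): δ = 73.92°  ·
  (0,6): δ = 134.65°  ·
  (1,2): δ = 139.27°  ·
  (1,3): δ = 103.90°  ·
  (1,4): δ = 61.78°  ✓
  (1,5): δ = 22.36°  ✓
  (1,6): δ = 83.09°  ·
  (2,3): δ = 144.63°  ·
  (2,4): δ = 102.51°  ·
  (2,5): δ = 18.37°  ✓
  (2,6): δ = 42.37°  ✓
  (3,4): δ = 137.88°  ·
  (3,5): δ = 53.74°  ✓
  (3,6): δ = 6.99°  ✓
  (4,5): δ = 95.86°  ·
  (4,6): δ = 35.13°  ✓
  (5,6): δ = 119.27°  ·
antipodal pairs: 9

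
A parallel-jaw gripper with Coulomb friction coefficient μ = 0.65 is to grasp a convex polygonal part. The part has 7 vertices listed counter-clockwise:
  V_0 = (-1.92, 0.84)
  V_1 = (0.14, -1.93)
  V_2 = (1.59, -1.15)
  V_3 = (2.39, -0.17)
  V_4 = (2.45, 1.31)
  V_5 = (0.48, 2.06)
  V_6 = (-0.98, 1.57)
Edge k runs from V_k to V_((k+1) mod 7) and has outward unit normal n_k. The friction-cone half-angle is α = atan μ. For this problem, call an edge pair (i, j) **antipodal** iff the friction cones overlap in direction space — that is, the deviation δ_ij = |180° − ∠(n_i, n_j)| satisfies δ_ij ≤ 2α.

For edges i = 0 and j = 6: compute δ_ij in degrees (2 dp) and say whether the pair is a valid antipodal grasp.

δ = 91.20°, invalid

α = atan 0.65 = 33.02°;  2α = 66.05°
edge 0: e_0 = (+2.06, -2.77);  n_0 = (-0.8024, -0.5968)
edge 6: e_6 = (-0.94, -0.73);  n_6 = (-0.6134, +0.7898)
∠(n_0, n_6) = 88.80°
δ = |180° − 88.80°| = 91.20°
91.20° > 2α = 66.05°  →  invalid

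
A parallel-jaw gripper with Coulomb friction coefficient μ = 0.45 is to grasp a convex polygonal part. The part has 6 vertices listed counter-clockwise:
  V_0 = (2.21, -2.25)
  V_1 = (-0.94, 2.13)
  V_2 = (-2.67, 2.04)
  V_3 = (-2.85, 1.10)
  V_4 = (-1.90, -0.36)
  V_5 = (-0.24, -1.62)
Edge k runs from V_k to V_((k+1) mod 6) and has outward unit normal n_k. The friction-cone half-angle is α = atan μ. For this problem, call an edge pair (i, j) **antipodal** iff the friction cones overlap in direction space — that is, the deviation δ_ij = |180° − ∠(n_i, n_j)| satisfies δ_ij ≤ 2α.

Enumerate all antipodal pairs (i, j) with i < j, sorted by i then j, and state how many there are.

count = 6; pairs: (0,2), (0,3), (0,4), (0,5), (1,4), (1,5)

α = atan 0.45 = 24.23°;  2α = 48.46°
n_0 = (+0.8119, +0.5839)
n_1 = (-0.0520, +0.9986)
n_2 = (-0.9822, +0.1881)
n_3 = (-0.8382, -0.5454)
n_4 = (-0.6046, -0.7965)
n_5 = (-0.2490, -0.9685)
  (0,1): δ = 122.74°  ·
  (0,2): δ = 46.56°  ✓
  (0,3): δ = 2.67°  ✓
  (0,4): δ = 17.08°  ✓
  (0,5): δ = 39.86°  ✓
  (1,2): δ = 103.82°  ·
  (1,3): δ = 59.93°  ·
  (1,4): δ = 40.18°  ✓
  (1,5): δ = 17.40°  ✓
  (2,3): δ = 136.11°  ·
  (2,4): δ = 116.36°  ·
  (2,5): δ = 93.58°  ·
  (3,4): δ = 160.25°  ·
  (3,5): δ = 137.47°  ·
  (4,5): δ = 157.22°  ·
antipodal pairs: 6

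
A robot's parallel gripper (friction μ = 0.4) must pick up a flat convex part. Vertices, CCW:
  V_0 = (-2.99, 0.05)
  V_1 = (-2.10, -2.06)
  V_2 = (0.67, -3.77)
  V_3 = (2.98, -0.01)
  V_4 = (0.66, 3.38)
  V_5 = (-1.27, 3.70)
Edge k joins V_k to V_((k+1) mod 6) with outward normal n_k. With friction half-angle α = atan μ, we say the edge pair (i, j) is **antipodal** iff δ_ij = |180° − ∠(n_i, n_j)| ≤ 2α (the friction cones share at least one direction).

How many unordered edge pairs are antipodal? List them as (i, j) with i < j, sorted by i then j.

count = 4; pairs: (0,3), (1,3), (1,4), (2,5)

α = atan 0.4 = 21.80°;  2α = 43.60°
n_0 = (-0.9214, -0.3886)
n_1 = (-0.5253, -0.8509)
n_2 = (+0.8520, -0.5235)
n_3 = (+0.8252, +0.5648)
n_4 = (+0.1636, +0.9865)
n_5 = (-0.9046, +0.4263)
  (0,1): δ = 144.56°  ·
  (0,2): δ = 54.44°  ·
  (0,3): δ = 11.52°  ✓
  (0,4): δ = 57.72°  ·
  (0,5): δ = 131.90°  ·
  (1,2): δ = 89.88°  ·
  (1,3): δ = 23.93°  ✓
  (1,4): δ = 22.27°  ✓
  (1,5): δ = 96.46°  ·
  (2,3): δ = 114.05°  ·
  (2,4): δ = 67.85°  ·
  (2,5): δ = 6.33°  ✓
  (3,4): δ = 133.80°  ·
  (3,5): δ = 59.62°  ·
  (4,5): δ = 105.82°  ·
antipodal pairs: 4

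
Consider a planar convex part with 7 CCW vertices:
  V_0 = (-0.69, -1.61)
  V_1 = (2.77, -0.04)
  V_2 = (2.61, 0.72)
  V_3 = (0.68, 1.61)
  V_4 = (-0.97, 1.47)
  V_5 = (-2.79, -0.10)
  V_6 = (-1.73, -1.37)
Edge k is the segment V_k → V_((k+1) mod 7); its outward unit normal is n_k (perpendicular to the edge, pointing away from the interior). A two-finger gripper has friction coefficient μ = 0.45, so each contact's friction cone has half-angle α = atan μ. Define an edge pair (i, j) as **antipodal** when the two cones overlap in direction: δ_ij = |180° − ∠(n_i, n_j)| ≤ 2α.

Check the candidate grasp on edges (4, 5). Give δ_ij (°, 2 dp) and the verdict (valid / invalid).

α = atan 0.45 = 24.23°;  2α = 48.46°
edge 4: e_4 = (-1.82, -1.57);  n_4 = (-0.6532, +0.7572)
edge 5: e_5 = (+1.06, -1.27);  n_5 = (-0.7677, -0.6408)
∠(n_4, n_5) = 89.07°
δ = |180° − 89.07°| = 90.93°
90.93° > 2α = 48.46°  →  invalid

δ = 90.93°, invalid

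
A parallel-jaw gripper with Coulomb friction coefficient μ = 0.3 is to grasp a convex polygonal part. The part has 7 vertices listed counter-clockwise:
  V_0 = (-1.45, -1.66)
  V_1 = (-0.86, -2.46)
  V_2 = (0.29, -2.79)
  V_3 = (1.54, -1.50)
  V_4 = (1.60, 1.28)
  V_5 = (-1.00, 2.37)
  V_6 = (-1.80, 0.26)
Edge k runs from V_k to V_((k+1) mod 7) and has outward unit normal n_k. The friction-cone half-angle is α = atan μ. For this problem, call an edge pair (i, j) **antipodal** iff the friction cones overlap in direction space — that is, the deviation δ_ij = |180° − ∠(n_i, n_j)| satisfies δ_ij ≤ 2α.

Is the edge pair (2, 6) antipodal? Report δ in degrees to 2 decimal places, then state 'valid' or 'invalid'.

α = atan 0.3 = 16.70°;  2α = 33.40°
edge 2: e_2 = (+1.25, +1.29);  n_2 = (+0.7182, -0.6959)
edge 6: e_6 = (+0.35, -1.92);  n_6 = (-0.9838, -0.1793)
∠(n_2, n_6) = 125.57°
δ = |180° − 125.57°| = 54.43°
54.43° > 2α = 33.40°  →  invalid

δ = 54.43°, invalid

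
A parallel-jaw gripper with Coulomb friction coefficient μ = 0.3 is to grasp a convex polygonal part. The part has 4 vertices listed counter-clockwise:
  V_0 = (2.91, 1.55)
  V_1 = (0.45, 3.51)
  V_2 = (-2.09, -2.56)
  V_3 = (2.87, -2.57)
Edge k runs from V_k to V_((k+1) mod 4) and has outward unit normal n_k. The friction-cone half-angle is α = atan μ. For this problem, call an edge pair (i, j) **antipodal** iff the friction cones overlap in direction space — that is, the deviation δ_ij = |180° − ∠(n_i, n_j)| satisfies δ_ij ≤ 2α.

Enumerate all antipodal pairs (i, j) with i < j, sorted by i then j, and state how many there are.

α = atan 0.3 = 16.70°;  2α = 33.40°
n_0 = (+0.6231, +0.7821)
n_1 = (-0.9225, +0.3860)
n_2 = (-0.0020, -1.0000)
n_3 = (+1.0000, -0.0097)
  (0,1): δ = 74.16°  ·
  (0,2): δ = 38.43°  ·
  (0,3): δ = 127.99°  ·
  (1,2): δ = 67.41°  ·
  (1,3): δ = 22.15°  ✓
  (2,3): δ = 90.44°  ·
antipodal pairs: 1

count = 1; pairs: (1,3)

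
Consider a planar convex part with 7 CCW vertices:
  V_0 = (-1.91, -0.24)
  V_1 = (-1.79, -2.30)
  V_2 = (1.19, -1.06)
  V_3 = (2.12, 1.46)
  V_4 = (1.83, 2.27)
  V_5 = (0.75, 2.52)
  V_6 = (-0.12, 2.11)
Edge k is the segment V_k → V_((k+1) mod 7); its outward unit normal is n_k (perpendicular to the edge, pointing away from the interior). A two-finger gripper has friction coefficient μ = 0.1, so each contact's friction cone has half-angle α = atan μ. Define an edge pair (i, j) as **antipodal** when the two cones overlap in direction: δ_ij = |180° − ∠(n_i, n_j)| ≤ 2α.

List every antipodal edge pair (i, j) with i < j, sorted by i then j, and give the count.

α = atan 0.1 = 5.71°;  2α = 11.42°
n_0 = (-0.9983, -0.0582)
n_1 = (+0.3842, -0.9233)
n_2 = (+0.9382, -0.3462)
n_3 = (+0.9415, +0.3371)
n_4 = (+0.2255, +0.9742)
n_5 = (-0.4263, +0.9046)
n_6 = (-0.7955, +0.6059)
  (0,1): δ = 70.74°  ·
  (0,2): δ = 23.59°  ·
  (0,3): δ = 16.36°  ·
  (0,4): δ = 73.63°  ·
  (0,5): δ = 111.90°  ·
  (0,6): δ = 139.37°  ·
  (1,2): δ = 132.85°  ·
  (1,3): δ = 92.89°  ·
  (1,4): δ = 35.63°  ·
  (1,5): δ = 2.64°  ✓
  (1,6): δ = 30.11°  ·
  (2,3): δ = 140.04°  ·
  (2,4): δ = 82.78°  ·
  (2,5): δ = 44.51°  ·
  (2,6): δ = 17.04°  ·
  (3,4): δ = 122.73°  ·
  (3,5): δ = 84.47°  ·
  (3,6): δ = 57.00°  ·
  (4,5): δ = 141.73°  ·
  (4,6): δ = 114.26°  ·
  (5,6): δ = 152.53°  ·
antipodal pairs: 1

count = 1; pairs: (1,5)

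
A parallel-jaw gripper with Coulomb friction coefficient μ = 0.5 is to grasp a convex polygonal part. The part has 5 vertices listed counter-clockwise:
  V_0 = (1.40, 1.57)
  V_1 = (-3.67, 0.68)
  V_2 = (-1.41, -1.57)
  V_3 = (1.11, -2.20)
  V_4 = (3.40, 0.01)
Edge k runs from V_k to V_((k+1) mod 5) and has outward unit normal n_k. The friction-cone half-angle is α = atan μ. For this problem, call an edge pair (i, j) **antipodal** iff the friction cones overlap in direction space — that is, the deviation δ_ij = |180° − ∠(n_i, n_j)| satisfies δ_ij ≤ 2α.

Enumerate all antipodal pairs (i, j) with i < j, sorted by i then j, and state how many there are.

α = atan 0.5 = 26.57°;  2α = 53.13°
n_0 = (-0.1729, +0.9849)
n_1 = (-0.7055, -0.7087)
n_2 = (-0.2425, -0.9701)
n_3 = (+0.6944, -0.7196)
n_4 = (+0.6150, +0.7885)
  (0,1): δ = 54.83°  ·
  (0,2): δ = 23.99°  ✓
  (0,3): δ = 34.03°  ✓
  (0,4): δ = 132.09°  ·
  (1,2): δ = 149.16°  ·
  (1,3): δ = 91.15°  ·
  (1,4): δ = 6.92°  ✓
  (2,3): δ = 121.98°  ·
  (2,4): δ = 23.92°  ✓
  (3,4): δ = 81.94°  ·
antipodal pairs: 4

count = 4; pairs: (0,2), (0,3), (1,4), (2,4)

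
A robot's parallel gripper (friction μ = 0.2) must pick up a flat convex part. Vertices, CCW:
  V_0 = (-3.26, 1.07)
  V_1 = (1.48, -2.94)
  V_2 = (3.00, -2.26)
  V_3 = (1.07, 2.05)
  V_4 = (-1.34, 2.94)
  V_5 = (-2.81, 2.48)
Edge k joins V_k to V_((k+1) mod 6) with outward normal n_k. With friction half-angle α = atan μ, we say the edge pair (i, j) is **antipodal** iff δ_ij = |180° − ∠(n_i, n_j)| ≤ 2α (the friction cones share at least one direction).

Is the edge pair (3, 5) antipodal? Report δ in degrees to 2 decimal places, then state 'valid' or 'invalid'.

α = atan 0.2 = 11.31°;  2α = 22.62°
edge 3: e_3 = (-2.41, +0.89);  n_3 = (+0.3464, +0.9381)
edge 5: e_5 = (-0.45, -1.41);  n_5 = (-0.9527, +0.3040)
∠(n_3, n_5) = 92.57°
δ = |180° − 92.57°| = 87.43°
87.43° > 2α = 22.62°  →  invalid

δ = 87.43°, invalid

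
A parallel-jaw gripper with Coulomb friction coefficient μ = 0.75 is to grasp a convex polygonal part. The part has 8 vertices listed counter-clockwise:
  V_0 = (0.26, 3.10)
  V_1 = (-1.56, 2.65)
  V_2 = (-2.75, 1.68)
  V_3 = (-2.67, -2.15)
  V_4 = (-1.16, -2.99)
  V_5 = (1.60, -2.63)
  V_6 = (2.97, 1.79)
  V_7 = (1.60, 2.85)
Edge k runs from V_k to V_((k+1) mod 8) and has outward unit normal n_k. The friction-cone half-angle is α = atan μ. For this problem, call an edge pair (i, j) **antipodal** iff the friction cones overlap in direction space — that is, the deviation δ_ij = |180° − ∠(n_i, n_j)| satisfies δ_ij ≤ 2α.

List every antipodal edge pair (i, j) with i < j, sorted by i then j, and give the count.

count = 12; pairs: (0,3), (0,4), (0,5), (1,3), (1,4), (1,5), (2,5), (2,6), (3,6), (3,7), (4,6), (4,7)

α = atan 0.75 = 36.87°;  2α = 73.74°
n_0 = (-0.2400, +0.9708)
n_1 = (-0.6318, +0.7751)
n_2 = (-0.9998, -0.0209)
n_3 = (-0.4861, -0.8739)
n_4 = (+0.1293, -0.9916)
n_5 = (+0.9552, -0.2961)
n_6 = (+0.6119, +0.7909)
n_7 = (+0.1834, +0.9830)
  (0,1): δ = 154.70°  ·
  (0,2): δ = 102.69°  ·
  (0,3): δ = 42.97°  ✓
  (0,4): δ = 6.46°  ✓
  (0,5): δ = 58.89°  ✓
  (0,6): δ = 128.38°  ·
  (0,7): δ = 155.54°  ·
  (1,2): δ = 127.99°  ·
  (1,3): δ = 68.27°  ✓
  (1,4): δ = 31.75°  ✓
  (1,5): δ = 33.59°  ✓
  (1,6): δ = 103.09°  ·
  (1,7): δ = 130.25°  ·
  (2,3): δ = 120.28°  ·
  (2,4): δ = 83.77°  ·
  (2,5): δ = 18.42°  ✓
  (2,6): δ = 51.07°  ✓
  (2,7): δ = 78.24°  ·
  (3,4): δ = 143.48°  ·
  (3,5): δ = 78.13°  ·
  (3,6): δ = 8.64°  ✓
  (3,7): δ = 18.52°  ✓
  (4,5): δ = 114.65°  ·
  (4,6): δ = 45.16°  ✓
  (4,7): δ = 18.00°  ✓
  (5,6): δ = 110.51°  ·
  (5,7): δ = 83.35°  ·
  (6,7): δ = 152.84°  ·
antipodal pairs: 12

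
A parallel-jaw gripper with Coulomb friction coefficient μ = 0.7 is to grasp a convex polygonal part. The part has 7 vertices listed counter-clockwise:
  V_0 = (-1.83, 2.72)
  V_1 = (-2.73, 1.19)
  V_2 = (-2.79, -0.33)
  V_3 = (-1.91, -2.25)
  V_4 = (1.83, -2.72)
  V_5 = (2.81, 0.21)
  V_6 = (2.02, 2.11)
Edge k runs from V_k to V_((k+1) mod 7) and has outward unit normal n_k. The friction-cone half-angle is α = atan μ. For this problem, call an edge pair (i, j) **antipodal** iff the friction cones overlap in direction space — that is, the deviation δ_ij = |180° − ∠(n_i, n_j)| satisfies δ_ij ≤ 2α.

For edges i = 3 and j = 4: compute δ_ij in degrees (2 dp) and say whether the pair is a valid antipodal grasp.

δ = 101.33°, invalid

α = atan 0.7 = 34.99°;  2α = 69.98°
edge 3: e_3 = (+3.74, -0.47);  n_3 = (-0.1247, -0.9922)
edge 4: e_4 = (+0.98, +2.93);  n_4 = (+0.9484, -0.3172)
∠(n_3, n_4) = 78.67°
δ = |180° − 78.67°| = 101.33°
101.33° > 2α = 69.98°  →  invalid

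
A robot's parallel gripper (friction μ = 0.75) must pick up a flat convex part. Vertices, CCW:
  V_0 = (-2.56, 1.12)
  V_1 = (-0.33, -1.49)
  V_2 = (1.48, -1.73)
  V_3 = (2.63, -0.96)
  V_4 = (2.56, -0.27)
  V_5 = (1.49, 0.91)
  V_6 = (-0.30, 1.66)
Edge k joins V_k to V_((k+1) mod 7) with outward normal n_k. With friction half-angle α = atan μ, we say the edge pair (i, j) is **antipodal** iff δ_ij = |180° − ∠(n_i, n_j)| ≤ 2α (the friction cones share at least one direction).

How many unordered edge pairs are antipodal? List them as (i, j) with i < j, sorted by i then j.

count = 9; pairs: (0,3), (0,4), (0,5), (0,6), (1,4), (1,5), (1,6), (2,5), (2,6)

α = atan 0.75 = 36.87°;  2α = 73.74°
n_0 = (-0.7603, -0.6496)
n_1 = (-0.1314, -0.9913)
n_2 = (+0.5564, -0.8309)
n_3 = (+0.9949, +0.1009)
n_4 = (+0.7408, +0.6717)
n_5 = (+0.3864, +0.9223)
n_6 = (-0.2324, +0.9726)
  (0,1): δ = 138.06°  ·
  (0,2): δ = 96.71°  ·
  (0,3): δ = 34.72°  ✓
  (0,4): δ = 1.69°  ✓
  (0,5): δ = 26.76°  ✓
  (0,6): δ = 62.93°  ✓
  (1,2): δ = 138.64°  ·
  (1,3): δ = 76.65°  ·
  (1,4): δ = 40.25°  ✓
  (1,5): δ = 15.18°  ✓
  (1,6): δ = 20.99°  ✓
  (2,3): δ = 118.01°  ·
  (2,4): δ = 81.60°  ·
  (2,5): δ = 56.54°  ✓
  (2,6): δ = 20.37°  ✓
  (3,4): δ = 143.59°  ·
  (3,5): δ = 118.53°  ·
  (3,6): δ = 82.35°  ·
  (4,5): δ = 154.93°  ·
  (4,6): δ = 118.76°  ·
  (5,6): δ = 143.83°  ·
antipodal pairs: 9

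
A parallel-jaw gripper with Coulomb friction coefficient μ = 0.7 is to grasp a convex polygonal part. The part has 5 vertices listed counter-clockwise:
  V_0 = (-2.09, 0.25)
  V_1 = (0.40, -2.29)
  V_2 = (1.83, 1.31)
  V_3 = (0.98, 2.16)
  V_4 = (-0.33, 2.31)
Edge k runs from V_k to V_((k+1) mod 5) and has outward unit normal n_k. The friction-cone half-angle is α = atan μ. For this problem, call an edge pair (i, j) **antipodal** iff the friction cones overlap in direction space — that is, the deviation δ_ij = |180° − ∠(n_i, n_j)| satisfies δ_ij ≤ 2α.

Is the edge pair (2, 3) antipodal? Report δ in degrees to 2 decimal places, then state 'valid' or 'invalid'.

α = atan 0.7 = 34.99°;  2α = 69.98°
edge 2: e_2 = (-0.85, +0.85);  n_2 = (+0.7071, +0.7071)
edge 3: e_3 = (-1.31, +0.15);  n_3 = (+0.1138, +0.9935)
∠(n_2, n_3) = 38.47°
δ = |180° − 38.47°| = 141.53°
141.53° > 2α = 69.98°  →  invalid

δ = 141.53°, invalid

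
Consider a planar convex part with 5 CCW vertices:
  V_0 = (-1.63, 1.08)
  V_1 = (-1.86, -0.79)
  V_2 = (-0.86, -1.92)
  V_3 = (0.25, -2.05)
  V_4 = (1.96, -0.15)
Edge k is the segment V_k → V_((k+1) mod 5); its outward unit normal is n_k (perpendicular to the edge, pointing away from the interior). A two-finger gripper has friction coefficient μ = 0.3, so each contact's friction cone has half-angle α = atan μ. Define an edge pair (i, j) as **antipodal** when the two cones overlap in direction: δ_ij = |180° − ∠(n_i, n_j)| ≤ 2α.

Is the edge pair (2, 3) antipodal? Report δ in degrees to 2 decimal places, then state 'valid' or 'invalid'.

α = atan 0.3 = 16.70°;  2α = 33.40°
edge 2: e_2 = (+1.11, -0.13);  n_2 = (-0.1163, -0.9932)
edge 3: e_3 = (+1.71, +1.90);  n_3 = (+0.7433, -0.6690)
∠(n_2, n_3) = 54.69°
δ = |180° − 54.69°| = 125.31°
125.31° > 2α = 33.40°  →  invalid

δ = 125.31°, invalid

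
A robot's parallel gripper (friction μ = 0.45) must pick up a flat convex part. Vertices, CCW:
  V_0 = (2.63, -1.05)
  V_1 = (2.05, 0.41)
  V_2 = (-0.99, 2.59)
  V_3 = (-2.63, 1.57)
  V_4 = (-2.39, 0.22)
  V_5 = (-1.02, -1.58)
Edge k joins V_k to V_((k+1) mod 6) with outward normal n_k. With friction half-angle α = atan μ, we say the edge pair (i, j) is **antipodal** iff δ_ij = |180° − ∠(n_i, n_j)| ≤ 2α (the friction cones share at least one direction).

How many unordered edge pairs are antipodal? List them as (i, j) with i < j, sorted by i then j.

α = atan 0.45 = 24.23°;  2α = 48.46°
n_0 = (+0.9294, +0.3692)
n_1 = (+0.5828, +0.8126)
n_2 = (-0.5281, +0.8492)
n_3 = (-0.9846, -0.1750)
n_4 = (-0.7957, -0.6056)
n_5 = (+0.1437, -0.9896)
  (0,1): δ = 147.31°  ·
  (0,2): δ = 79.79°  ·
  (0,3): δ = 11.59°  ✓
  (0,4): δ = 15.61°  ✓
  (0,5): δ = 76.60°  ·
  (1,2): δ = 112.48°  ·
  (1,3): δ = 44.27°  ✓
  (1,4): δ = 17.08°  ✓
  (1,5): δ = 43.91°  ✓
  (2,3): δ = 111.80°  ·
  (2,4): δ = 84.60°  ·
  (2,5): δ = 23.62°  ✓
  (3,4): δ = 152.81°  ·
  (3,5): δ = 91.82°  ·
  (4,5): δ = 119.01°  ·
antipodal pairs: 6

count = 6; pairs: (0,3), (0,4), (1,3), (1,4), (1,5), (2,5)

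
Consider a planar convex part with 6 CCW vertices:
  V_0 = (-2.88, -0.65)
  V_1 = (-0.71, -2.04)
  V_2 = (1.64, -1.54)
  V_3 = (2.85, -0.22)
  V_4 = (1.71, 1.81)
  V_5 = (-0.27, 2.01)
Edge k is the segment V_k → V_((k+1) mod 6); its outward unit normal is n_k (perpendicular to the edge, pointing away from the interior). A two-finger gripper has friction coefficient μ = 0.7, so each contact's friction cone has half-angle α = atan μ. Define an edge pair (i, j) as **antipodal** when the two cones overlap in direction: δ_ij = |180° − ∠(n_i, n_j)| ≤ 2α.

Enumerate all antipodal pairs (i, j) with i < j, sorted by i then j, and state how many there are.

count = 6; pairs: (0,3), (0,4), (1,4), (1,5), (2,4), (2,5)

α = atan 0.7 = 34.99°;  2α = 69.98°
n_0 = (-0.5394, -0.8421)
n_1 = (+0.2081, -0.9781)
n_2 = (+0.7372, -0.6757)
n_3 = (+0.8719, +0.4896)
n_4 = (+0.1005, +0.9949)
n_5 = (-0.7138, +0.7004)
  (0,1): δ = 135.35°  ·
  (0,2): δ = 99.87°  ·
  (0,3): δ = 28.04°  ✓
  (0,4): δ = 26.87°  ✓
  (0,5): δ = 78.19°  ·
  (1,2): δ = 144.52°  ·
  (1,3): δ = 72.69°  ·
  (1,4): δ = 17.78°  ✓
  (1,5): δ = 33.53°  ✓
  (2,3): δ = 108.17°  ·
  (2,4): δ = 53.26°  ✓
  (2,5): δ = 1.95°  ✓
  (3,4): δ = 125.09°  ·
  (3,5): δ = 73.77°  ·
  (4,5): δ = 128.69°  ·
antipodal pairs: 6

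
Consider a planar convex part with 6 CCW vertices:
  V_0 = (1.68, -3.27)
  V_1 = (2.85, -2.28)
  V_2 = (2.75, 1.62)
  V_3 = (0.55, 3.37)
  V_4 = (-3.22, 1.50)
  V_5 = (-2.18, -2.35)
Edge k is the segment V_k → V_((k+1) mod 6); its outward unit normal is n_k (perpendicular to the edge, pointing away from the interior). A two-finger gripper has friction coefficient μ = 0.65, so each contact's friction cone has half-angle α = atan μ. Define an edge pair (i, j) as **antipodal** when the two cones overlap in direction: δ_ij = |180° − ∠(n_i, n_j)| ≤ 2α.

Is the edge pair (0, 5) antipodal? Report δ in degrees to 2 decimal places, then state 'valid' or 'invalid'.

δ = 126.36°, invalid

α = atan 0.65 = 33.02°;  2α = 66.05°
edge 0: e_0 = (+1.17, +0.99);  n_0 = (+0.6459, -0.7634)
edge 5: e_5 = (+3.86, -0.92);  n_5 = (-0.2318, -0.9728)
∠(n_0, n_5) = 53.64°
δ = |180° − 53.64°| = 126.36°
126.36° > 2α = 66.05°  →  invalid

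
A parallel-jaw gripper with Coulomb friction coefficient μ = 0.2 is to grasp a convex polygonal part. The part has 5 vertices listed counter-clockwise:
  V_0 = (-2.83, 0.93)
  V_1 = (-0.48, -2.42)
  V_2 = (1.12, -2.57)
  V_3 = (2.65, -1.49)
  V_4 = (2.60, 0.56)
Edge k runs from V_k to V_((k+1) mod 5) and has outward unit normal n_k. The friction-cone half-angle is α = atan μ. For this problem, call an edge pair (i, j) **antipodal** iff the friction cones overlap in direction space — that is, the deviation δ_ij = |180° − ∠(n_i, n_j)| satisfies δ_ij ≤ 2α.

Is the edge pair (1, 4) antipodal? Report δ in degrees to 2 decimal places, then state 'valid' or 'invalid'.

α = atan 0.2 = 11.31°;  2α = 22.62°
edge 1: e_1 = (+1.60, -0.15);  n_1 = (-0.0933, -0.9956)
edge 4: e_4 = (-5.43, +0.37);  n_4 = (+0.0680, +0.9977)
∠(n_1, n_4) = 178.54°
δ = |180° − 178.54°| = 1.46°
1.46° ≤ 2α = 22.62°  →  valid

δ = 1.46°, valid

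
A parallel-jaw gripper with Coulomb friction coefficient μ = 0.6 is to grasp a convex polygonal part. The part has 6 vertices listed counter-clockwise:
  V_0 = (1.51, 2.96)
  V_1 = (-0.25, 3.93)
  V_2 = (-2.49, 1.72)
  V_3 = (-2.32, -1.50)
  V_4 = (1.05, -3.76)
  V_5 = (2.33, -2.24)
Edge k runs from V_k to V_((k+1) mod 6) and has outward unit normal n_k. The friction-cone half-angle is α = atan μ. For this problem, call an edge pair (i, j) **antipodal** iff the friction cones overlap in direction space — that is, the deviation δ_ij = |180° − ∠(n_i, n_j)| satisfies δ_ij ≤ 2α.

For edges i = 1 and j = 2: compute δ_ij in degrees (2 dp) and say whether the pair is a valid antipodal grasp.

α = atan 0.6 = 30.96°;  2α = 61.93°
edge 1: e_1 = (-2.24, -2.21);  n_1 = (-0.7023, +0.7119)
edge 2: e_2 = (+0.17, -3.22);  n_2 = (-0.9986, -0.0527)
∠(n_1, n_2) = 48.41°
δ = |180° − 48.41°| = 131.59°
131.59° > 2α = 61.93°  →  invalid

δ = 131.59°, invalid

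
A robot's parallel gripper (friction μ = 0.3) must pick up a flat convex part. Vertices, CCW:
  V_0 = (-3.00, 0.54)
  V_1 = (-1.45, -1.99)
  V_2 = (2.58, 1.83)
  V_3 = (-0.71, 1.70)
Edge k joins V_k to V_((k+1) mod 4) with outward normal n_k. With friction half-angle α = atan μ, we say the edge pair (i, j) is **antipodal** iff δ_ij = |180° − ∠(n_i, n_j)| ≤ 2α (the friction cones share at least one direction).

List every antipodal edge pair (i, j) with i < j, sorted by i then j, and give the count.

count = 1; pairs: (1,3)

α = atan 0.3 = 16.70°;  2α = 33.40°
n_0 = (-0.8527, -0.5224)
n_1 = (+0.6879, -0.7258)
n_2 = (-0.0395, +0.9992)
n_3 = (-0.4519, +0.8921)
  (0,1): δ = 78.03°  ·
  (0,2): δ = 60.77°  ·
  (0,3): δ = 85.37°  ·
  (1,2): δ = 41.20°  ·
  (1,3): δ = 16.60°  ✓
  (2,3): δ = 155.40°  ·
antipodal pairs: 1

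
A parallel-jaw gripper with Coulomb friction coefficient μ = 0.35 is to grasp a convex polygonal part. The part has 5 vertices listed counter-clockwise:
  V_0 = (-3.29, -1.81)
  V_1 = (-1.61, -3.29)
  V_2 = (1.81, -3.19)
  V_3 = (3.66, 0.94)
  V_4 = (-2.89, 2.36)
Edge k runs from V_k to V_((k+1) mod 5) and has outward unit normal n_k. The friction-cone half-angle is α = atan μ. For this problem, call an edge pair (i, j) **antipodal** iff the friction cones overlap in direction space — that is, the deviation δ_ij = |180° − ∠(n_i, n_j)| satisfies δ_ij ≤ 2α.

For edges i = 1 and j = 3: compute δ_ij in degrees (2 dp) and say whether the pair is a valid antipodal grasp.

α = atan 0.35 = 19.29°;  2α = 38.58°
edge 1: e_1 = (+3.42, +0.10);  n_1 = (+0.0292, -0.9996)
edge 3: e_3 = (-6.55, +1.42);  n_3 = (+0.2119, +0.9773)
∠(n_1, n_3) = 166.09°
δ = |180° − 166.09°| = 13.91°
13.91° ≤ 2α = 38.58°  →  valid

δ = 13.91°, valid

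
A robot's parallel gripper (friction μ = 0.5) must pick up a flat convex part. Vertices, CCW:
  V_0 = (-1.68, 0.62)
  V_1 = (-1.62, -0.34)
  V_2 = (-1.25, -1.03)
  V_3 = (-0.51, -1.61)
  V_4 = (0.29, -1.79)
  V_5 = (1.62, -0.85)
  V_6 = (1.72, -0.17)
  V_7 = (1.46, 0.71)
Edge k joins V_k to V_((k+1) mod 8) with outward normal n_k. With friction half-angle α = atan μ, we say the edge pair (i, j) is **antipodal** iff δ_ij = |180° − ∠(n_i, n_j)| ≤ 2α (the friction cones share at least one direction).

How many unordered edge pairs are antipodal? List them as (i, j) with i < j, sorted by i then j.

count = 8; pairs: (0,5), (0,6), (1,5), (1,6), (2,6), (2,7), (3,7), (4,7)

α = atan 0.5 = 26.57°;  2α = 53.13°
n_0 = (-0.9981, -0.0624)
n_1 = (-0.8813, -0.4726)
n_2 = (-0.6169, -0.7871)
n_3 = (-0.2195, -0.9756)
n_4 = (+0.5772, -0.8166)
n_5 = (+0.9894, -0.1455)
n_6 = (+0.9590, +0.2833)
n_7 = (-0.0287, +0.9996)
  (0,1): δ = 155.37°  ·
  (0,2): δ = 131.67°  ·
  (0,3): δ = 106.26°  ·
  (0,4): δ = 58.32°  ·
  (0,5): δ = 11.94°  ✓
  (0,6): δ = 12.88°  ✓
  (0,7): δ = 88.07°  ·
  (1,2): δ = 156.29°  ·
  (1,3): δ = 130.88°  ·
  (1,4): δ = 82.95°  ·
  (1,5): δ = 36.57°  ✓
  (1,6): δ = 11.74°  ✓
  (1,7): δ = 63.44°  ·
  (2,3): δ = 154.59°  ·
  (2,4): δ = 106.66°  ·
  (2,5): δ = 60.28°  ·
  (2,6): δ = 35.45°  ✓
  (2,7): δ = 39.73°  ✓
  (3,4): δ = 132.07°  ·
  (3,5): δ = 85.69°  ·
  (3,6): δ = 60.86°  ·
  (3,7): δ = 14.32°  ✓
  (4,5): δ = 133.62°  ·
  (4,6): δ = 108.79°  ·
  (4,7): δ = 33.61°  ✓
  (5,6): δ = 155.17°  ·
  (5,7): δ = 79.99°  ·
  (6,7): δ = 104.82°  ·
antipodal pairs: 8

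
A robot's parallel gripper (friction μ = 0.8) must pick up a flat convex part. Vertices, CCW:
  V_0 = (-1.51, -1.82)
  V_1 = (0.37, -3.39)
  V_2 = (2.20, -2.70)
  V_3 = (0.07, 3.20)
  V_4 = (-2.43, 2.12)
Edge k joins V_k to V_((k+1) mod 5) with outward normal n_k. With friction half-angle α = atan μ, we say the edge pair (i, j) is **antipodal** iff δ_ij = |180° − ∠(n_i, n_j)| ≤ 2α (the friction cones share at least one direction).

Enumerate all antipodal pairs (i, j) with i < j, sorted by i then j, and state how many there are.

count = 4; pairs: (0,2), (0,3), (1,3), (2,4)

α = atan 0.8 = 38.66°;  2α = 77.32°
n_0 = (-0.6410, -0.7676)
n_1 = (+0.3528, -0.9357)
n_2 = (+0.9406, +0.3396)
n_3 = (-0.3966, +0.9180)
n_4 = (-0.9738, -0.2274)
  (0,1): δ = 119.48°  ·
  (0,2): δ = 30.28°  ✓
  (0,3): δ = 63.23°  ✓
  (0,4): δ = 143.01°  ·
  (1,2): δ = 90.81°  ·
  (1,3): δ = 2.71°  ✓
  (1,4): δ = 82.48°  ·
  (2,3): δ = 86.49°  ·
  (2,4): δ = 6.71°  ✓
  (3,4): δ = 100.22°  ·
antipodal pairs: 4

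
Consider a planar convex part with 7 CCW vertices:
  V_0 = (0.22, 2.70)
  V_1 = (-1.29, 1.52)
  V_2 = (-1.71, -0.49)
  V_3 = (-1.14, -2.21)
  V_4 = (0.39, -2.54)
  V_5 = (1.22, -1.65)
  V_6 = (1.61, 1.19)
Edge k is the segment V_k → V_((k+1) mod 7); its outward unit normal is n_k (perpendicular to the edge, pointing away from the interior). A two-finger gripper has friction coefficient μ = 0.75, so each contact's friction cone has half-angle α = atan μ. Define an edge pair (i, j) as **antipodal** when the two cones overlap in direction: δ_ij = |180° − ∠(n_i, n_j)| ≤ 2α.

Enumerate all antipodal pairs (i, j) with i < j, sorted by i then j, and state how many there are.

count = 10; pairs: (0,3), (0,4), (0,5), (1,4), (1,5), (1,6), (2,4), (2,5), (2,6), (3,6)

α = atan 0.75 = 36.87°;  2α = 73.74°
n_0 = (-0.6157, +0.7879)
n_1 = (-0.9789, +0.2045)
n_2 = (-0.9492, -0.3146)
n_3 = (-0.2108, -0.9775)
n_4 = (+0.7313, -0.6820)
n_5 = (+0.9907, -0.1360)
n_6 = (+0.7357, +0.6773)
  (0,1): δ = 139.81°  ·
  (0,2): δ = 109.67°  ·
  (0,3): δ = 50.18°  ✓
  (0,4): δ = 8.99°  ✓
  (0,5): δ = 44.17°  ✓
  (0,6): δ = 94.62°  ·
  (1,2): δ = 149.86°  ·
  (1,3): δ = 90.37°  ·
  (1,4): δ = 31.20°  ✓
  (1,5): δ = 3.98°  ✓
  (1,6): δ = 54.43°  ✓
  (2,3): δ = 120.51°  ·
  (2,4): δ = 61.34°  ✓
  (2,5): δ = 26.15°  ✓
  (2,6): δ = 24.30°  ✓
  (3,4): δ = 120.83°  ·
  (3,5): δ = 85.65°  ·
  (3,6): δ = 35.20°  ✓
  (4,5): δ = 144.82°  ·
  (4,6): δ = 94.37°  ·
  (5,6): δ = 129.55°  ·
antipodal pairs: 10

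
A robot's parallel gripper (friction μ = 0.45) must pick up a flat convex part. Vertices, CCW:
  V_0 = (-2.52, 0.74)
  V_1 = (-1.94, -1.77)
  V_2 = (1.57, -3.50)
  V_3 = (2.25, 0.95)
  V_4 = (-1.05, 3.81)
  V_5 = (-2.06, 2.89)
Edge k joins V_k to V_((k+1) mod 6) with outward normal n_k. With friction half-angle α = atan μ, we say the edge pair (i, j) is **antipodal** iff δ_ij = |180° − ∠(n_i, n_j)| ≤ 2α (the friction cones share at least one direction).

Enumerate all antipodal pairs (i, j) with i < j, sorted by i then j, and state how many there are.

α = atan 0.45 = 24.23°;  2α = 48.46°
n_0 = (-0.9743, -0.2251)
n_1 = (-0.4421, -0.8970)
n_2 = (+0.9885, -0.1511)
n_3 = (+0.6549, +0.7557)
n_4 = (-0.6734, +0.7393)
n_5 = (-0.9779, +0.2092)
  (0,1): δ = 129.25°  ·
  (0,2): δ = 21.70°  ✓
  (0,3): δ = 36.07°  ✓
  (0,4): δ = 119.32°  ·
  (0,5): δ = 154.91°  ·
  (1,2): δ = 72.45°  ·
  (1,3): δ = 14.68°  ✓
  (1,4): δ = 68.57°  ·
  (1,5): δ = 104.16°  ·
  (2,3): δ = 122.23°  ·
  (2,4): δ = 38.98°  ✓
  (2,5): δ = 3.39°  ✓
  (3,4): δ = 96.76°  ·
  (3,5): δ = 61.16°  ·
  (4,5): δ = 144.41°  ·
antipodal pairs: 5

count = 5; pairs: (0,2), (0,3), (1,3), (2,4), (2,5)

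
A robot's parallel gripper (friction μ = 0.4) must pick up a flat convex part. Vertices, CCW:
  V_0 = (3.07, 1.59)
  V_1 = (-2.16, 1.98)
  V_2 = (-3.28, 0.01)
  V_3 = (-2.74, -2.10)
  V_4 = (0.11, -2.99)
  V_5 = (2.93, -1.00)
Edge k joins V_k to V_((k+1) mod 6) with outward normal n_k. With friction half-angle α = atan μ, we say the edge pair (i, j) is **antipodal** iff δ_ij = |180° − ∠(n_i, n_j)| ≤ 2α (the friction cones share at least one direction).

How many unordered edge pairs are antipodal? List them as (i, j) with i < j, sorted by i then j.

α = atan 0.4 = 21.80°;  2α = 43.60°
n_0 = (+0.0744, +0.9972)
n_1 = (-0.8693, +0.4942)
n_2 = (-0.9688, -0.2479)
n_3 = (-0.2981, -0.9545)
n_4 = (+0.5766, -0.8170)
n_5 = (+0.9985, -0.0540)
  (0,1): δ = 115.35°  ·
  (0,2): δ = 71.38°  ·
  (0,3): δ = 13.08°  ✓
  (0,4): δ = 39.47°  ✓
  (0,5): δ = 91.17°  ·
  (1,2): δ = 136.03°  ·
  (1,3): δ = 77.72°  ·
  (1,4): δ = 25.17°  ✓
  (1,5): δ = 26.53°  ✓
  (2,3): δ = 121.70°  ·
  (2,4): δ = 69.15°  ·
  (2,5): δ = 17.45°  ✓
  (3,4): δ = 127.45°  ·
  (3,5): δ = 75.75°  ·
  (4,5): δ = 128.30°  ·
antipodal pairs: 5

count = 5; pairs: (0,3), (0,4), (1,4), (1,5), (2,5)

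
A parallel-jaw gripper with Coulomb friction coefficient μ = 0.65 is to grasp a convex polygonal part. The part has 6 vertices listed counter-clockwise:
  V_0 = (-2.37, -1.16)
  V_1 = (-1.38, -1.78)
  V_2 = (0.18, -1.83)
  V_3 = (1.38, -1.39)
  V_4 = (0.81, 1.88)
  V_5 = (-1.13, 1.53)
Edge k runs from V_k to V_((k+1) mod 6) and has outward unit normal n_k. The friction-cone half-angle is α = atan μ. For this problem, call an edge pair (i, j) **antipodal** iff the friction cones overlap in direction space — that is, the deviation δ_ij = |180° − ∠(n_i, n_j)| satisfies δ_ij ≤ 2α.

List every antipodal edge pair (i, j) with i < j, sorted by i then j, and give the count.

count = 6; pairs: (0,3), (0,4), (1,4), (2,4), (2,5), (3,5)

α = atan 0.65 = 33.02°;  2α = 66.05°
n_0 = (-0.5308, -0.8475)
n_1 = (-0.0320, -0.9995)
n_2 = (+0.3443, -0.9389)
n_3 = (+0.9851, +0.1717)
n_4 = (-0.1775, +0.9841)
n_5 = (-0.9082, +0.4186)
  (0,1): δ = 149.78°  ·
  (0,2): δ = 127.81°  ·
  (0,3): δ = 48.05°  ✓
  (0,4): δ = 42.28°  ✓
  (0,5): δ = 97.31°  ·
  (1,2): δ = 158.03°  ·
  (1,3): δ = 78.28°  ·
  (1,4): δ = 12.06°  ✓
  (1,5): δ = 67.09°  ·
  (2,3): δ = 100.25°  ·
  (2,4): δ = 9.91°  ✓
  (2,5): δ = 45.12°  ✓
  (3,4): δ = 89.66°  ·
  (3,5): δ = 34.64°  ✓
  (4,5): δ = 124.97°  ·
antipodal pairs: 6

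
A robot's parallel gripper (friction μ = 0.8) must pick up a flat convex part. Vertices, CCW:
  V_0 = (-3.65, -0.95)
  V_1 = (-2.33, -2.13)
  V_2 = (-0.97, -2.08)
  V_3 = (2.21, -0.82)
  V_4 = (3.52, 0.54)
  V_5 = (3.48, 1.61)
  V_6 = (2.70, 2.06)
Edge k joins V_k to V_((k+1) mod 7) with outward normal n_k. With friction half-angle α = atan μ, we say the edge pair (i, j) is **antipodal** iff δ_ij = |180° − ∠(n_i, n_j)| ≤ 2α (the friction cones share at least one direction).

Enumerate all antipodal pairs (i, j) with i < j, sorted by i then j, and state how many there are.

count = 10; pairs: (0,4), (0,5), (0,6), (1,5), (1,6), (2,5), (2,6), (3,5), (3,6), (4,6)

α = atan 0.8 = 38.66°;  2α = 77.32°
n_0 = (-0.6665, -0.7455)
n_1 = (+0.0367, -0.9993)
n_2 = (+0.3684, -0.9297)
n_3 = (+0.7202, -0.6937)
n_4 = (+0.9993, +0.0374)
n_5 = (+0.4997, +0.8662)
n_6 = (-0.4283, +0.9036)
  (0,1): δ = 136.10°  ·
  (0,2): δ = 116.59°  ·
  (0,3): δ = 92.13°  ·
  (0,4): δ = 46.06°  ✓
  (0,5): δ = 11.81°  ✓
  (0,6): δ = 67.16°  ✓
  (1,2): δ = 160.49°  ·
  (1,3): δ = 136.03°  ·
  (1,4): δ = 89.96°  ·
  (1,5): δ = 32.09°  ✓
  (1,6): δ = 23.26°  ✓
  (2,3): δ = 155.54°  ·
  (2,4): δ = 109.47°  ·
  (2,5): δ = 51.60°  ✓
  (2,6): δ = 3.75°  ✓
  (3,4): δ = 133.93°  ·
  (3,5): δ = 76.05°  ✓
  (3,6): δ = 20.71°  ✓
  (4,5): δ = 122.12°  ·
  (4,6): δ = 66.78°  ✓
  (5,6): δ = 124.66°  ·
antipodal pairs: 10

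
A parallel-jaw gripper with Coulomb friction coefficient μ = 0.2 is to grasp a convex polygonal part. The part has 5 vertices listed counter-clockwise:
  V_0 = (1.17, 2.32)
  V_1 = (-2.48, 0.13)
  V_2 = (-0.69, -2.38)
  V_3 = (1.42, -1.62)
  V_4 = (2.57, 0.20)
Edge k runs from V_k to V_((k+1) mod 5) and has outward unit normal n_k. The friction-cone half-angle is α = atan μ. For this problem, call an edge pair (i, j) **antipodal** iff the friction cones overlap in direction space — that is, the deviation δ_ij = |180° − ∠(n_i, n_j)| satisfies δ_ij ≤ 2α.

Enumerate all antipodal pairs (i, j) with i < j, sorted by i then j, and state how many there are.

count = 2; pairs: (0,2), (1,4)

α = atan 0.2 = 11.31°;  2α = 22.62°
n_0 = (-0.5145, +0.8575)
n_1 = (-0.8142, -0.5806)
n_2 = (+0.3389, -0.9408)
n_3 = (+0.8454, -0.5342)
n_4 = (+0.8345, +0.5511)
  (0,1): δ = 85.47°  ·
  (0,2): δ = 11.16°  ✓
  (0,3): δ = 26.75°  ·
  (0,4): δ = 92.48°  ·
  (1,2): δ = 105.69°  ·
  (1,3): δ = 67.78°  ·
  (1,4): δ = 2.05°  ✓
  (2,3): δ = 142.10°  ·
  (2,4): δ = 76.37°  ·
  (3,4): δ = 114.27°  ·
antipodal pairs: 2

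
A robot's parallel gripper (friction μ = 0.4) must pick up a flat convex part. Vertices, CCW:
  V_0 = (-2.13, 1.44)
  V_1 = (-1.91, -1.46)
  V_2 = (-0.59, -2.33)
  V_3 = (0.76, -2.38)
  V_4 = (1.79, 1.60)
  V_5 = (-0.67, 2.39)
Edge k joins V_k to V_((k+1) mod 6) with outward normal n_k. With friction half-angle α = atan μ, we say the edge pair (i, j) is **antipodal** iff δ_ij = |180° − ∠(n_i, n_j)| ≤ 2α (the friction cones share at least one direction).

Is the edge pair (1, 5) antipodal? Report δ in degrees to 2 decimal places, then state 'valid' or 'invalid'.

δ = 66.44°, invalid

α = atan 0.4 = 21.80°;  2α = 43.60°
edge 1: e_1 = (+1.32, -0.87);  n_1 = (-0.5503, -0.8350)
edge 5: e_5 = (-1.46, -0.95);  n_5 = (-0.5454, +0.8382)
∠(n_1, n_5) = 113.56°
δ = |180° − 113.56°| = 66.44°
66.44° > 2α = 43.60°  →  invalid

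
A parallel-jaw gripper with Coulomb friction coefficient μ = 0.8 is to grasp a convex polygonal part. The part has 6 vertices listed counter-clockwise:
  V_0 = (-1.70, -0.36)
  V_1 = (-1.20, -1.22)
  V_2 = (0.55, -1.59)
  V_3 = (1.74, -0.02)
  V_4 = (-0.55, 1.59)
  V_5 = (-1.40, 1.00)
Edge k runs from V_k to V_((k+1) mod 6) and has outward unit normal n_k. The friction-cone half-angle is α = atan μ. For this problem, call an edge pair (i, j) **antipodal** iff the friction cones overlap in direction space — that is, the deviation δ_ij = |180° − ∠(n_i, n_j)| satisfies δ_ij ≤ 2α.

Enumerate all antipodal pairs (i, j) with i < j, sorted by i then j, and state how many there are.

count = 7; pairs: (0,2), (0,3), (1,3), (1,4), (2,4), (2,5), (3,5)

α = atan 0.8 = 38.66°;  2α = 77.32°
n_0 = (-0.8645, -0.5026)
n_1 = (-0.2069, -0.9784)
n_2 = (+0.7969, -0.6041)
n_3 = (+0.5751, +0.8181)
n_4 = (-0.5702, +0.8215)
n_5 = (-0.9765, +0.2154)
  (0,1): δ = 132.11°  ·
  (0,2): δ = 67.33°  ✓
  (0,3): δ = 24.72°  ✓
  (0,4): δ = 94.59°  ·
  (0,5): δ = 137.39°  ·
  (1,2): δ = 115.22°  ·
  (1,3): δ = 23.17°  ✓
  (1,4): δ = 46.70°  ✓
  (1,5): δ = 89.50°  ·
  (2,3): δ = 87.95°  ·
  (2,4): δ = 18.07°  ✓
  (2,5): δ = 24.72°  ✓
  (3,4): δ = 110.13°  ·
  (3,5): δ = 67.33°  ✓
  (4,5): δ = 137.20°  ·
antipodal pairs: 7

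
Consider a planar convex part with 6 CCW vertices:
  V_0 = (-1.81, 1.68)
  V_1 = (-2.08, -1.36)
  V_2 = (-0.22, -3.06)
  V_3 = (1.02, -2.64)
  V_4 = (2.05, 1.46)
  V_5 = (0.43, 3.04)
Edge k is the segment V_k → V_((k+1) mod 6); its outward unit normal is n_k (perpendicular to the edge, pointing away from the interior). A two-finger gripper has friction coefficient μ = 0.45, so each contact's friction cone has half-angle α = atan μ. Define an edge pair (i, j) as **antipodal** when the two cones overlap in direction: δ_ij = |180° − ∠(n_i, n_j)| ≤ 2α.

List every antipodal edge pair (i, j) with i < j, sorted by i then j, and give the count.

count = 4; pairs: (0,3), (1,4), (2,5), (3,5)

α = atan 0.45 = 24.23°;  2α = 48.46°
n_0 = (-0.9961, +0.0885)
n_1 = (-0.6746, -0.7381)
n_2 = (+0.3208, -0.9471)
n_3 = (+0.9699, -0.2436)
n_4 = (+0.6982, +0.7159)
n_5 = (-0.5190, +0.8548)
  (0,1): δ = 127.35°  ·
  (0,2): δ = 66.21°  ·
  (0,3): δ = 9.03°  ✓
  (0,4): δ = 50.79°  ·
  (0,5): δ = 126.34°  ·
  (1,2): δ = 118.86°  ·
  (1,3): δ = 61.68°  ·
  (1,4): δ = 1.86°  ✓
  (1,5): δ = 73.69°  ·
  (2,3): δ = 122.81°  ·
  (2,4): δ = 63.00°  ·
  (2,5): δ = 12.55°  ✓
  (3,4): δ = 120.18°  ·
  (3,5): δ = 44.63°  ✓
  (4,5): δ = 104.45°  ·
antipodal pairs: 4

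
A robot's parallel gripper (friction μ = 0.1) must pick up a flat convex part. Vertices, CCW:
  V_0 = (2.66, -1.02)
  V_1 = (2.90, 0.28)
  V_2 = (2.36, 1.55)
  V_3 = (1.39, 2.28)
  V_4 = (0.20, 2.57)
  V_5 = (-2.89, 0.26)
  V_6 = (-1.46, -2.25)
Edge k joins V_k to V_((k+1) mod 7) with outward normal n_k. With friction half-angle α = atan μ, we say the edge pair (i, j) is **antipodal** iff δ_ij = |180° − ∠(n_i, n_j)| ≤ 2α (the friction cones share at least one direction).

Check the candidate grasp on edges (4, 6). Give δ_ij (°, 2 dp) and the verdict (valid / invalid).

α = atan 0.1 = 5.71°;  2α = 11.42°
edge 4: e_4 = (-3.09, -2.31);  n_4 = (-0.5988, +0.8009)
edge 6: e_6 = (+4.12, +1.23);  n_6 = (+0.2861, -0.9582)
∠(n_4, n_6) = 159.84°
δ = |180° − 159.84°| = 20.16°
20.16° > 2α = 11.42°  →  invalid

δ = 20.16°, invalid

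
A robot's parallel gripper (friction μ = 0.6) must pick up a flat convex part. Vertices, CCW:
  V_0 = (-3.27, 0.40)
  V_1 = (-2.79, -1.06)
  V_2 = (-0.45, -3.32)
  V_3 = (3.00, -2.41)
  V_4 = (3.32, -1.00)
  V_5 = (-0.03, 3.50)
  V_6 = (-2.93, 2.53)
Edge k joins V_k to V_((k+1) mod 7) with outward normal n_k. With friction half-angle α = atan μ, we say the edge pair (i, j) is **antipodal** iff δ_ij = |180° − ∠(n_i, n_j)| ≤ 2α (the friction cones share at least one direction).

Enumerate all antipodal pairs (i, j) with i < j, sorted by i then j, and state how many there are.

α = atan 0.6 = 30.96°;  2α = 61.93°
n_0 = (-0.9500, -0.3123)
n_1 = (-0.6947, -0.7193)
n_2 = (+0.2550, -0.9669)
n_3 = (+0.9752, -0.2213)
n_4 = (+0.8021, +0.5971)
n_5 = (-0.3172, +0.9484)
n_6 = (-0.9875, +0.1576)
  (0,1): δ = 152.20°  ·
  (0,2): δ = 93.42°  ·
  (0,3): δ = 30.99°  ✓
  (0,4): δ = 18.47°  ✓
  (0,5): δ = 90.30°  ·
  (0,6): δ = 152.73°  ·
  (1,2): δ = 121.22°  ·
  (1,3): δ = 58.78°  ✓
  (1,4): δ = 9.33°  ✓
  (1,5): δ = 62.50°  ·
  (1,6): δ = 124.93°  ·
  (2,3): δ = 117.56°  ·
  (2,4): δ = 68.11°  ·
  (2,5): δ = 3.72°  ✓
  (2,6): δ = 66.15°  ·
  (3,4): δ = 130.55°  ·
  (3,5): δ = 58.72°  ✓
  (3,6): δ = 3.72°  ✓
  (4,5): δ = 108.17°  ·
  (4,6): δ = 45.73°  ✓
  (5,6): δ = 117.56°  ·
antipodal pairs: 8

count = 8; pairs: (0,3), (0,4), (1,3), (1,4), (2,5), (3,5), (3,6), (4,6)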